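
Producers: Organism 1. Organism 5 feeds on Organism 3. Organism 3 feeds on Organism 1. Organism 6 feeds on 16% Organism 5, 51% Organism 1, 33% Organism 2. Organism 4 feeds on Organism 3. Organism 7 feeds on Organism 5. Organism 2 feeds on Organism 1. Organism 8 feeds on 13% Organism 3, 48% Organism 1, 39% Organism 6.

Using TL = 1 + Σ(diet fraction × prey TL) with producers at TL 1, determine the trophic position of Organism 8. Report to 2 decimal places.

2.77

Organism 2: 1 + 1 = 2
Organism 3: 1 + 1 = 2
Organism 4: 1 + 2 = 3
Organism 5: 1 + 2 = 3
Organism 6: 1 + (0.16×3 + 0.51×1 + 0.33×2) = 2.65
Organism 7: 1 + 3 = 4
Organism 8: 1 + (0.13×2 + 0.48×1 + 0.39×2.65) = 2.7735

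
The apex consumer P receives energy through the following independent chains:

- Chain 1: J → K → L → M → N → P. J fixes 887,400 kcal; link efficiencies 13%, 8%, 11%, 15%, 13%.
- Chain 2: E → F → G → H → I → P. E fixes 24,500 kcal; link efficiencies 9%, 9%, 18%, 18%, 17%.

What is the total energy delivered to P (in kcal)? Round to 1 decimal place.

20.9 kcal

Chain 1: 887400 × 0.13 × 0.08 × 0.11 × 0.15 × 0.13 = 19.7961192 kcal
Chain 2: 24500 × 0.09 × 0.09 × 0.18 × 0.18 × 0.17 = 1.0930626 kcal
Total at P: 19.7961192 + 1.0930626 = 20.8891818 kcal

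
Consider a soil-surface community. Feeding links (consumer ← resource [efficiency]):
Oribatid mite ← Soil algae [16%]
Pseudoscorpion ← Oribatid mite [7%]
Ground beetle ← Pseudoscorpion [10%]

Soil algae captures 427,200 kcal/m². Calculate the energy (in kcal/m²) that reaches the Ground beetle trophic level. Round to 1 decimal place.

Oribatid mite: 427200 × 0.16 = 68352 kcal/m²
Pseudoscorpion: 68352 × 0.07 = 4784.64 kcal/m²
Ground beetle: 4784.64 × 0.1 = 478.464 kcal/m²

478.5 kcal/m²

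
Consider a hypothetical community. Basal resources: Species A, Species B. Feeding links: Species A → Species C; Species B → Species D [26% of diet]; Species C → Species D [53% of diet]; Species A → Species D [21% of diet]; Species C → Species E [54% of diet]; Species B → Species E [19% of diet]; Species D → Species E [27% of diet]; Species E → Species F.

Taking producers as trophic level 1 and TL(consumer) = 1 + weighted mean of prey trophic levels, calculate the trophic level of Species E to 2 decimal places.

2.95

Species C: 1 + 1 = 2
Species D: 1 + (0.26×1 + 0.53×2 + 0.21×1) = 2.53
Species E: 1 + (0.54×2 + 0.19×1 + 0.27×2.53) = 2.9531
Species F: 1 + 2.9531 = 3.9531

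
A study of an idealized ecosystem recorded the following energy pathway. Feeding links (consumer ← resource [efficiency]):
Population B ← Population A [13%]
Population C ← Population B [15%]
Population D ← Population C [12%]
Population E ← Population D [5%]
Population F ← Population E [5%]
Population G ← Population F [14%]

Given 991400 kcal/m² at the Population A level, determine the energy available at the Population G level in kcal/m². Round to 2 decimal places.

0.81 kcal/m²

Population B: 991400 × 0.13 = 128882 kcal/m²
Population C: 128882 × 0.15 = 19332.3 kcal/m²
Population D: 19332.3 × 0.12 = 2319.876 kcal/m²
Population E: 2319.876 × 0.05 = 115.9938 kcal/m²
Population F: 115.9938 × 0.05 = 5.79969 kcal/m²
Population G: 5.79969 × 0.14 = 0.8119566 kcal/m²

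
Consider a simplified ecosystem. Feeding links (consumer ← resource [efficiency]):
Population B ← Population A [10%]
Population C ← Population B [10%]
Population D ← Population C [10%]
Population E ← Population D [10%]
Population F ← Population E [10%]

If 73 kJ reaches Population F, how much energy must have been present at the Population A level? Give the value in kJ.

7300000 kJ

Cumulative transfer efficiency: 0.1 × 0.1 × 0.1 × 0.1 × 0.1 = 0.00001
Population A energy = 73 / 0.00001 = 7300000 kJ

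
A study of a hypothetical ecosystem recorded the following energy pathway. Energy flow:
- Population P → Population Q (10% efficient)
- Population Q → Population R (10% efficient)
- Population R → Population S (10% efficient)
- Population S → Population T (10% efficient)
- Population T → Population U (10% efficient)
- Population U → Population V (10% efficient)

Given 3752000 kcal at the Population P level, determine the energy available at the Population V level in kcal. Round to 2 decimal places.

Population Q: 3752000 × 0.1 = 375200 kcal
Population R: 375200 × 0.1 = 37520 kcal
Population S: 37520 × 0.1 = 3752 kcal
Population T: 3752 × 0.1 = 375.2 kcal
Population U: 375.2 × 0.1 = 37.52 kcal
Population V: 37.52 × 0.1 = 3.752 kcal

3.75 kcal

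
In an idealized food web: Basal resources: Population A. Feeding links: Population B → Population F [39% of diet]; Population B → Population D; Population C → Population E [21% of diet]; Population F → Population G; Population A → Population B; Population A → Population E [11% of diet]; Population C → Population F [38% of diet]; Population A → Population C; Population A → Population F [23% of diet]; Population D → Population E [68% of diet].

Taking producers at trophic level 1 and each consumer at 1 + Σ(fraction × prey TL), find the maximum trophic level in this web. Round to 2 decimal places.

Population B: 1 + 1 = 2
Population C: 1 + 1 = 2
Population D: 1 + 2 = 3
Population E: 1 + (0.11×1 + 0.68×3 + 0.21×2) = 3.57
Population F: 1 + (0.38×2 + 0.23×1 + 0.39×2) = 2.77
Population G: 1 + 2.77 = 3.77

3.77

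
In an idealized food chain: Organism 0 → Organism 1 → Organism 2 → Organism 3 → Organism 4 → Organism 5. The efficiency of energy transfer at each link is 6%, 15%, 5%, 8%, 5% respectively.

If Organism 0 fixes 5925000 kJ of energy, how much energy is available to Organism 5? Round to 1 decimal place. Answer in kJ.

10.7 kJ

Organism 1: 5925000 × 0.06 = 355500 kJ
Organism 2: 355500 × 0.15 = 53325 kJ
Organism 3: 53325 × 0.05 = 2666.25 kJ
Organism 4: 2666.25 × 0.08 = 213.3 kJ
Organism 5: 213.3 × 0.05 = 10.665 kJ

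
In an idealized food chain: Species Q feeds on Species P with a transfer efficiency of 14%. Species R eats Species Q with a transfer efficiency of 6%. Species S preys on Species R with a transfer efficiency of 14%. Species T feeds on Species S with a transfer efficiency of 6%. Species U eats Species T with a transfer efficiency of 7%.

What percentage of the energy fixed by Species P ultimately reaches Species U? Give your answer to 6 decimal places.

0.000494%

Product of link efficiencies: 0.14 × 0.06 × 0.14 × 0.06 × 0.07 = 0.0000049392
As a percentage: 0.0000049392 × 100 = 0.000494%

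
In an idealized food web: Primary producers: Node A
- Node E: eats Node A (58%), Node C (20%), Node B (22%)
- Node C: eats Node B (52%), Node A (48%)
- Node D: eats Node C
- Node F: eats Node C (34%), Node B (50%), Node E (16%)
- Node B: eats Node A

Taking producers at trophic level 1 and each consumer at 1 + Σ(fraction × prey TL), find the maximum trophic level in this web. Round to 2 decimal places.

Node B: 1 + 1 = 2
Node C: 1 + (0.52×2 + 0.48×1) = 2.52
Node D: 1 + 2.52 = 3.52
Node E: 1 + (0.58×1 + 0.2×2.52 + 0.22×2) = 2.524
Node F: 1 + (0.34×2.52 + 0.5×2 + 0.16×2.524) = 3.26064

3.52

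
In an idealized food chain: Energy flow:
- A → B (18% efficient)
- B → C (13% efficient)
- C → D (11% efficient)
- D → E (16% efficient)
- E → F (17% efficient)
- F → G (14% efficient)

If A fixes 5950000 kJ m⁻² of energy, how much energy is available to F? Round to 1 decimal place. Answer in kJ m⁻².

B: 5950000 × 0.18 = 1071000 kJ m⁻²
C: 1071000 × 0.13 = 139230 kJ m⁻²
D: 139230 × 0.11 = 15315.3 kJ m⁻²
E: 15315.3 × 0.16 = 2450.448 kJ m⁻²
F: 2450.448 × 0.17 = 416.57616 kJ m⁻²

416.6 kJ m⁻²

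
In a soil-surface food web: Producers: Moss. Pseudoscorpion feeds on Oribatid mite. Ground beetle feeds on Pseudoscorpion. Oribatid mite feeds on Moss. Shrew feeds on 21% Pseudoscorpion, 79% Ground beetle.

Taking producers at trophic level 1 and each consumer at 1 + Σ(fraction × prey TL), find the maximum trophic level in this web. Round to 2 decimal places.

4.79

Oribatid mite: 1 + 1 = 2
Pseudoscorpion: 1 + 2 = 3
Ground beetle: 1 + 3 = 4
Shrew: 1 + (0.21×3 + 0.79×4) = 4.79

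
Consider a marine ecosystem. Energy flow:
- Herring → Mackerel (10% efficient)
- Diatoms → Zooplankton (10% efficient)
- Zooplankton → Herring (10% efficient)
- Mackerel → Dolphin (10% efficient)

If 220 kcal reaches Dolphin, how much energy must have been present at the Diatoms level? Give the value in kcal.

2200000 kcal

Cumulative transfer efficiency: 0.1 × 0.1 × 0.1 × 0.1 = 0.0001
Diatoms energy = 220 / 0.0001 = 2200000 kcal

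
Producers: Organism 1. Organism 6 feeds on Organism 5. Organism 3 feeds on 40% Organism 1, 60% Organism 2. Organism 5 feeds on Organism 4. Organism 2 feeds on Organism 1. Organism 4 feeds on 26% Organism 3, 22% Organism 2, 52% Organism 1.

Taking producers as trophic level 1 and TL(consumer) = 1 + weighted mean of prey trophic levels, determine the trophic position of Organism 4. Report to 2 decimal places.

Organism 2: 1 + 1 = 2
Organism 3: 1 + (0.4×1 + 0.6×2) = 2.6
Organism 4: 1 + (0.26×2.6 + 0.22×2 + 0.52×1) = 2.636
Organism 5: 1 + 2.636 = 3.636
Organism 6: 1 + 3.636 = 4.636

2.64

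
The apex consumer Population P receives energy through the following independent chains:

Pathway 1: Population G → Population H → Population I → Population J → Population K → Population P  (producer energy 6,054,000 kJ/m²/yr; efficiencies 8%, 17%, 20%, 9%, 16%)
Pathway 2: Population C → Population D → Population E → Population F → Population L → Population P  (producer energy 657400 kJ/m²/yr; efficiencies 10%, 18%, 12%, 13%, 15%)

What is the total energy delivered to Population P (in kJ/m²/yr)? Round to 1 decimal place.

Pathway 1: 6054000 × 0.08 × 0.17 × 0.2 × 0.09 × 0.16 = 237.123072 kJ/m²/yr
Pathway 2: 657400 × 0.1 × 0.18 × 0.12 × 0.13 × 0.15 = 27.689688 kJ/m²/yr
Total at Population P: 237.123072 + 27.689688 = 264.81276 kJ/m²/yr

264.8 kJ/m²/yr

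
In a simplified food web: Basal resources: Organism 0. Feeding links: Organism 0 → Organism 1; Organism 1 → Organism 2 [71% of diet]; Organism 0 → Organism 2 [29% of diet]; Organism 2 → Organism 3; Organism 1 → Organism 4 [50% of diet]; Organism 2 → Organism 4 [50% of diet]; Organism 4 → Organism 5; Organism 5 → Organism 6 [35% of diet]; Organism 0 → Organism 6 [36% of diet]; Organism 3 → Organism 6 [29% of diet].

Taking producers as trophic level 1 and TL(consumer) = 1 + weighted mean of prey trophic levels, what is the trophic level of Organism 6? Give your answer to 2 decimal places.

3.96

Organism 1: 1 + 1 = 2
Organism 2: 1 + (0.71×2 + 0.29×1) = 2.71
Organism 3: 1 + 2.71 = 3.71
Organism 4: 1 + (0.5×2 + 0.5×2.71) = 3.355
Organism 5: 1 + 3.355 = 4.355
Organism 6: 1 + (0.35×4.355 + 0.36×1 + 0.29×3.71) = 3.96015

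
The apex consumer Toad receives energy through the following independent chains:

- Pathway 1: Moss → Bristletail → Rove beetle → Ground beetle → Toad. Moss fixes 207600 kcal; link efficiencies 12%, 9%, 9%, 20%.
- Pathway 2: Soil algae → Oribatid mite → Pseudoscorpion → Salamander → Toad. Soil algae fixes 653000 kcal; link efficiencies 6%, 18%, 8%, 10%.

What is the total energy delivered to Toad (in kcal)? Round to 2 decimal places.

Pathway 1: 207600 × 0.12 × 0.09 × 0.09 × 0.2 = 40.35744 kcal
Pathway 2: 653000 × 0.06 × 0.18 × 0.08 × 0.1 = 56.4192 kcal
Total at Toad: 40.35744 + 56.4192 = 96.77664 kcal

96.78 kcal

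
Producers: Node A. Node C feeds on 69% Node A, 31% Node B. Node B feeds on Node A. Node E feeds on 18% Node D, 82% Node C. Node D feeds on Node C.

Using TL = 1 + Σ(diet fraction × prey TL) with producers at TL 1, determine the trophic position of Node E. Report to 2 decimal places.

Node B: 1 + 1 = 2
Node C: 1 + (0.69×1 + 0.31×2) = 2.31
Node D: 1 + 2.31 = 3.31
Node E: 1 + (0.18×3.31 + 0.82×2.31) = 3.49

3.49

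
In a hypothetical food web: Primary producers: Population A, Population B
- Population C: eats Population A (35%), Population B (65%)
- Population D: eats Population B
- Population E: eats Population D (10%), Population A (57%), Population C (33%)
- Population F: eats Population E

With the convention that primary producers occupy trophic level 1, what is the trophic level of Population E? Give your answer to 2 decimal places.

Population C: 1 + (0.35×1 + 0.65×1) = 2
Population D: 1 + 1 = 2
Population E: 1 + (0.1×2 + 0.57×1 + 0.33×2) = 2.43
Population F: 1 + 2.43 = 3.43

2.43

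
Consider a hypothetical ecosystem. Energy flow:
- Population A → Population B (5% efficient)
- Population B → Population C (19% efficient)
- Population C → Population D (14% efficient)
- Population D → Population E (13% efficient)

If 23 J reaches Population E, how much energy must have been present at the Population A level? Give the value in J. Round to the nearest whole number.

Cumulative transfer efficiency: 0.05 × 0.19 × 0.14 × 0.13 = 0.0001729
Population A energy = 23 / 0.0001729 = 133025 J

133025 J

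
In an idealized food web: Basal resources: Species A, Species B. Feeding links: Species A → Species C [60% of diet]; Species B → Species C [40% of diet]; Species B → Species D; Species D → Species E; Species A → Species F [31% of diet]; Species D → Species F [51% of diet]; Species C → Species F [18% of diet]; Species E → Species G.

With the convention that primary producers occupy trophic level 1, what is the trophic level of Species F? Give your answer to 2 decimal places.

2.69

Species C: 1 + (0.6×1 + 0.4×1) = 2
Species D: 1 + 1 = 2
Species E: 1 + 2 = 3
Species F: 1 + (0.31×1 + 0.51×2 + 0.18×2) = 2.69
Species G: 1 + 3 = 4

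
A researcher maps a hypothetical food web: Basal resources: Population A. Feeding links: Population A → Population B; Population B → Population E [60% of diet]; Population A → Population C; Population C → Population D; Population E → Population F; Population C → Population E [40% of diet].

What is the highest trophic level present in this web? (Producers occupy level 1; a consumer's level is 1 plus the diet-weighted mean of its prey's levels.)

Population B: 1 + 1 = 2
Population C: 1 + 1 = 2
Population D: 1 + 2 = 3
Population E: 1 + (0.4×2 + 0.6×2) = 3
Population F: 1 + 3 = 4

4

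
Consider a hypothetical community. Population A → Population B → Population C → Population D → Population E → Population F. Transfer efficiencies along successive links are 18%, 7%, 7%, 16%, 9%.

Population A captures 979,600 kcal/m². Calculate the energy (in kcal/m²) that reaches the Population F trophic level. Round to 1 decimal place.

Population B: 979600 × 0.18 = 176328 kcal/m²
Population C: 176328 × 0.07 = 12342.96 kcal/m²
Population D: 12342.96 × 0.07 = 864.0072 kcal/m²
Population E: 864.0072 × 0.16 = 138.241152 kcal/m²
Population F: 138.241152 × 0.09 = 12.44170368 kcal/m²

12.4 kcal/m²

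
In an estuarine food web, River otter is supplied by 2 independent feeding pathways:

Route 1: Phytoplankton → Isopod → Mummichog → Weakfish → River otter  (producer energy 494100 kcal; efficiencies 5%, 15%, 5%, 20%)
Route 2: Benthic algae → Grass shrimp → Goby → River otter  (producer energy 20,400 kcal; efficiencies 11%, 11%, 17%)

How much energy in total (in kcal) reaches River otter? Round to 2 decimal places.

79.02 kcal

Route 1: 494100 × 0.05 × 0.15 × 0.05 × 0.2 = 37.0575 kcal
Route 2: 20400 × 0.11 × 0.11 × 0.17 = 41.9628 kcal
Total at River otter: 37.0575 + 41.9628 = 79.0203 kcal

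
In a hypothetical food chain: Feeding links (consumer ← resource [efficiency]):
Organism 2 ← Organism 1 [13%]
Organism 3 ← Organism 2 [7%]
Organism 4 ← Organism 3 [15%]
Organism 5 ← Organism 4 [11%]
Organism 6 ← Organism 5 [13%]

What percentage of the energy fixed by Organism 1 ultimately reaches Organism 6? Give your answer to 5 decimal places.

0.00195%

Product of link efficiencies: 0.13 × 0.07 × 0.15 × 0.11 × 0.13 = 0.0000195195
As a percentage: 0.0000195195 × 100 = 0.00195%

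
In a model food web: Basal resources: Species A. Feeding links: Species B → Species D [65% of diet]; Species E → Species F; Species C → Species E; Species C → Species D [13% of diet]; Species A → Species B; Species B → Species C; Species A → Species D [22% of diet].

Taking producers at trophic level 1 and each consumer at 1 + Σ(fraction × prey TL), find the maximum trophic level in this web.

Species B: 1 + 1 = 2
Species C: 1 + 2 = 3
Species D: 1 + (0.13×3 + 0.22×1 + 0.65×2) = 2.91
Species E: 1 + 3 = 4
Species F: 1 + 4 = 5

5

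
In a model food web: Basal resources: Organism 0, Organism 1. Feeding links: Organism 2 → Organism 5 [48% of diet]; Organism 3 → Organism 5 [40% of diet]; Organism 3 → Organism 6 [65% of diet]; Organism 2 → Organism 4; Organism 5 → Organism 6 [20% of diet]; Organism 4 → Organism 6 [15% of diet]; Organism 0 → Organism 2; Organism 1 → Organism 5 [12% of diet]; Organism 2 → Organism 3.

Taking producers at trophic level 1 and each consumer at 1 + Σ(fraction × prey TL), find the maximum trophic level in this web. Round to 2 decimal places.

4.06

Organism 2: 1 + 1 = 2
Organism 3: 1 + 2 = 3
Organism 4: 1 + 2 = 3
Organism 5: 1 + (0.4×3 + 0.12×1 + 0.48×2) = 3.28
Organism 6: 1 + (0.2×3.28 + 0.65×3 + 0.15×3) = 4.056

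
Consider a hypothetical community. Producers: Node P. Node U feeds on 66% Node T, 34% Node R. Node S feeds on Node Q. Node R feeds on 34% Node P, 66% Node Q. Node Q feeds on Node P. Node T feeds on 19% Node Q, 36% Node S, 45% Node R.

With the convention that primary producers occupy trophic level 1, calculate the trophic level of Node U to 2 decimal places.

4.32

Node Q: 1 + 1 = 2
Node R: 1 + (0.34×1 + 0.66×2) = 2.66
Node S: 1 + 2 = 3
Node T: 1 + (0.19×2 + 0.36×3 + 0.45×2.66) = 3.657
Node U: 1 + (0.66×3.657 + 0.34×2.66) = 4.31802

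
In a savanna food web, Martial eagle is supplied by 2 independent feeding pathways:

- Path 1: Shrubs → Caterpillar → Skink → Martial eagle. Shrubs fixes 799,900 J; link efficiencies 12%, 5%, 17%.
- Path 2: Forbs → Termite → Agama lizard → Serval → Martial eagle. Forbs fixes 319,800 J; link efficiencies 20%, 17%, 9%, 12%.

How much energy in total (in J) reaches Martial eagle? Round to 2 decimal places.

933.33 J

Path 1: 799900 × 0.12 × 0.05 × 0.17 = 815.898 J
Path 2: 319800 × 0.2 × 0.17 × 0.09 × 0.12 = 117.43056 J
Total at Martial eagle: 815.898 + 117.43056 = 933.32856 J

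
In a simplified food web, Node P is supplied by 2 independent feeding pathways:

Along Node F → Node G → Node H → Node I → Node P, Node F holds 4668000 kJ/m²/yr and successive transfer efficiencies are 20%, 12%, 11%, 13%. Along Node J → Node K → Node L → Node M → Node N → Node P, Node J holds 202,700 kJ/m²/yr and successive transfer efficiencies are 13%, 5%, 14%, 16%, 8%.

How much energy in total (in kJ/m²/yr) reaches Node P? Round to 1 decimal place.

Via Node F: 4668000 × 0.2 × 0.12 × 0.11 × 0.13 = 1602.0576 kJ/m²/yr
Via Node J: 202700 × 0.13 × 0.05 × 0.14 × 0.16 × 0.08 = 2.3610496 kJ/m²/yr
Total at Node P: 1602.0576 + 2.3610496 = 1604.4186496 kJ/m²/yr

1604.4 kJ/m²/yr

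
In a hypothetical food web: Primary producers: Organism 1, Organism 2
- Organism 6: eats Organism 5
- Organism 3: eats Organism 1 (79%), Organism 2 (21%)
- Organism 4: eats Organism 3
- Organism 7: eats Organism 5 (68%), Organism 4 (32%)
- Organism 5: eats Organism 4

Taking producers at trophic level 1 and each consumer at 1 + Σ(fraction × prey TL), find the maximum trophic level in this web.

Organism 3: 1 + (0.79×1 + 0.21×1) = 2
Organism 4: 1 + 2 = 3
Organism 5: 1 + 3 = 4
Organism 6: 1 + 4 = 5
Organism 7: 1 + (0.68×4 + 0.32×3) = 4.68

5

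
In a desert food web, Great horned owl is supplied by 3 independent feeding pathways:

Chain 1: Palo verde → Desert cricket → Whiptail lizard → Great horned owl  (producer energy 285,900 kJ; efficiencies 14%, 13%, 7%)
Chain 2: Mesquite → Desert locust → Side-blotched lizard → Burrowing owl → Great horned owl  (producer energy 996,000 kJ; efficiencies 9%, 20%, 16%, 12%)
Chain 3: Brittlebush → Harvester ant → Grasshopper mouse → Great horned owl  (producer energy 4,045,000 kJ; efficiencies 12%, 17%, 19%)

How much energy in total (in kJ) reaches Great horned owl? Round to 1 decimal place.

Chain 1: 285900 × 0.14 × 0.13 × 0.07 = 364.2366 kJ
Chain 2: 996000 × 0.09 × 0.2 × 0.16 × 0.12 = 344.2176 kJ
Chain 3: 4045000 × 0.12 × 0.17 × 0.19 = 15678.42 kJ
Total at Great horned owl: 364.2366 + 344.2176 + 15678.42 = 16386.8742 kJ

16386.9 kJ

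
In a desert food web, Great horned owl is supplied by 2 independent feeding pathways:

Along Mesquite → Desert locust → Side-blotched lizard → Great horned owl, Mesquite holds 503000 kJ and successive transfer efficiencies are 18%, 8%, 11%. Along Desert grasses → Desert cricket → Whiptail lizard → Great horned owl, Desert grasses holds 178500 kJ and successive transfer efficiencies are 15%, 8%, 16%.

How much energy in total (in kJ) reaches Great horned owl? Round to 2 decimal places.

1139.47 kJ

Via Mesquite: 503000 × 0.18 × 0.08 × 0.11 = 796.752 kJ
Via Desert grasses: 178500 × 0.15 × 0.08 × 0.16 = 342.72 kJ
Total at Great horned owl: 796.752 + 342.72 = 1139.472 kJ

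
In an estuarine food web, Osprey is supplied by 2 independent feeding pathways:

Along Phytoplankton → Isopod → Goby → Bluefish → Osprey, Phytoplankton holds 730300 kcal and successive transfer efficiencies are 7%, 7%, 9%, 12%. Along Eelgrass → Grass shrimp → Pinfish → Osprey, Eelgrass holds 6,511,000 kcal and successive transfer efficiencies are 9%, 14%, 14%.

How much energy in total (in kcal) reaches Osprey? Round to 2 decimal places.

Via Phytoplankton: 730300 × 0.07 × 0.07 × 0.09 × 0.12 = 38.647476 kcal
Via Eelgrass: 6511000 × 0.09 × 0.14 × 0.14 = 11485.404 kcal
Total at Osprey: 38.647476 + 11485.404 = 11524.051476 kcal

11524.05 kcal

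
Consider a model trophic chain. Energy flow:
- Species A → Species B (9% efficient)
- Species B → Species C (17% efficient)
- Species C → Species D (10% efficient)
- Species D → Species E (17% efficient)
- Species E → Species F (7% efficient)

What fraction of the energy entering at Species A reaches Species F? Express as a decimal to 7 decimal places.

0.0000182

Product of link efficiencies: 0.09 × 0.17 × 0.1 × 0.17 × 0.07 = 0.000018207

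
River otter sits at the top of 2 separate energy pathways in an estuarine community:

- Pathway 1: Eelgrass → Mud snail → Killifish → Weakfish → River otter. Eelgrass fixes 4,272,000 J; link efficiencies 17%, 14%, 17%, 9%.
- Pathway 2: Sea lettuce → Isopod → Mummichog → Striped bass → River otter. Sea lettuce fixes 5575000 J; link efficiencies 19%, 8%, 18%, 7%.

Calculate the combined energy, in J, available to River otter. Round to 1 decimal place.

2623.3 J

Pathway 1: 4272000 × 0.17 × 0.14 × 0.17 × 0.09 = 1555.60608 J
Pathway 2: 5575000 × 0.19 × 0.08 × 0.18 × 0.07 = 1067.724 J
Total at River otter: 1555.60608 + 1067.724 = 2623.33008 J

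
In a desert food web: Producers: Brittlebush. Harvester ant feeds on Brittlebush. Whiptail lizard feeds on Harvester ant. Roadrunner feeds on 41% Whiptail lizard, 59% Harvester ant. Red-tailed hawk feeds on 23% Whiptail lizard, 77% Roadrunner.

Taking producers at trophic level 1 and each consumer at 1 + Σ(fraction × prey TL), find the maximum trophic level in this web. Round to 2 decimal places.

4.32

Harvester ant: 1 + 1 = 2
Whiptail lizard: 1 + 2 = 3
Roadrunner: 1 + (0.41×3 + 0.59×2) = 3.41
Red-tailed hawk: 1 + (0.23×3 + 0.77×3.41) = 4.3157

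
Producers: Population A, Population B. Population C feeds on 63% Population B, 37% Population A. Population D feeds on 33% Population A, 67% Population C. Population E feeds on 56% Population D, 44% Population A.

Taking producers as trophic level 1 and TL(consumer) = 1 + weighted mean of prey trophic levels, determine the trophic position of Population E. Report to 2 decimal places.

2.94

Population C: 1 + (0.63×1 + 0.37×1) = 2
Population D: 1 + (0.33×1 + 0.67×2) = 2.67
Population E: 1 + (0.56×2.67 + 0.44×1) = 2.9352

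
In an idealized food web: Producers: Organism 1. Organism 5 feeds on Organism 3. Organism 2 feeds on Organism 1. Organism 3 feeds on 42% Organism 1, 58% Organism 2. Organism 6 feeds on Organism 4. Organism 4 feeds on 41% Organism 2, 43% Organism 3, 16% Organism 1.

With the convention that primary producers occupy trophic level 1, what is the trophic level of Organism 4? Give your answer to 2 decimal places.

Organism 2: 1 + 1 = 2
Organism 3: 1 + (0.42×1 + 0.58×2) = 2.58
Organism 4: 1 + (0.41×2 + 0.43×2.58 + 0.16×1) = 3.0894
Organism 5: 1 + 2.58 = 3.58
Organism 6: 1 + 3.0894 = 4.0894

3.09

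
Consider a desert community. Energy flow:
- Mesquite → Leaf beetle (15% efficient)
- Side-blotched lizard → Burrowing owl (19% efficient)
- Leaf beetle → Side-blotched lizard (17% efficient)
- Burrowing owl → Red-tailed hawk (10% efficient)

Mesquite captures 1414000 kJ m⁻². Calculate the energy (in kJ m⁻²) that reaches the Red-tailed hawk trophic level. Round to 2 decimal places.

Leaf beetle: 1414000 × 0.15 = 212100 kJ m⁻²
Side-blotched lizard: 212100 × 0.17 = 36057 kJ m⁻²
Burrowing owl: 36057 × 0.19 = 6850.83 kJ m⁻²
Red-tailed hawk: 6850.83 × 0.1 = 685.083 kJ m⁻²

685.08 kJ m⁻²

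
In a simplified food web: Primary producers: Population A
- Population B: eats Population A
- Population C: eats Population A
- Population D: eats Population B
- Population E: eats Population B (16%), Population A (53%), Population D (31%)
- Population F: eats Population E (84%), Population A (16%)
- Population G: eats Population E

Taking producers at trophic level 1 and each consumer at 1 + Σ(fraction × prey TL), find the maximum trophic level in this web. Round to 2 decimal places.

Population B: 1 + 1 = 2
Population C: 1 + 1 = 2
Population D: 1 + 2 = 3
Population E: 1 + (0.16×2 + 0.53×1 + 0.31×3) = 2.78
Population F: 1 + (0.84×2.78 + 0.16×1) = 3.4952
Population G: 1 + 2.78 = 3.78

3.78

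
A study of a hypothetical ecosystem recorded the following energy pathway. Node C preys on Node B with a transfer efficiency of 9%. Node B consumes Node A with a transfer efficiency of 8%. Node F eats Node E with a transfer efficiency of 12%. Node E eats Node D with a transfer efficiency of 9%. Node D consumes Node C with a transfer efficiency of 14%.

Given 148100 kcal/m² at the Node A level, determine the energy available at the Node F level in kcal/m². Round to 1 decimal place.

1.6 kcal/m²

Node B: 148100 × 0.08 = 11848 kcal/m²
Node C: 11848 × 0.09 = 1066.32 kcal/m²
Node D: 1066.32 × 0.14 = 149.2848 kcal/m²
Node E: 149.2848 × 0.09 = 13.435632 kcal/m²
Node F: 13.435632 × 0.12 = 1.61227584 kcal/m²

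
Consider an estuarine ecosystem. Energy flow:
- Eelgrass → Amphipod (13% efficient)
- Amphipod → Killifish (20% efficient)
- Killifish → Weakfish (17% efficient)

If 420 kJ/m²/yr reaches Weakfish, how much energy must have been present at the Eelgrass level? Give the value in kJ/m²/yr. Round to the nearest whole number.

Cumulative transfer efficiency: 0.13 × 0.2 × 0.17 = 0.00442
Eelgrass energy = 420 / 0.00442 = 95023 kJ/m²/yr

95023 kJ/m²/yr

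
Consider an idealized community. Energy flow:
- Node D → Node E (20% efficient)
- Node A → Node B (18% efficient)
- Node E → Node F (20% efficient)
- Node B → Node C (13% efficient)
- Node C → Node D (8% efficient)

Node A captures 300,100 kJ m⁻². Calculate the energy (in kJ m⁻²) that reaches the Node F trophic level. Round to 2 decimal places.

22.47 kJ m⁻²

Node B: 300100 × 0.18 = 54018 kJ m⁻²
Node C: 54018 × 0.13 = 7022.34 kJ m⁻²
Node D: 7022.34 × 0.08 = 561.7872 kJ m⁻²
Node E: 561.7872 × 0.2 = 112.35744 kJ m⁻²
Node F: 112.35744 × 0.2 = 22.471488 kJ m⁻²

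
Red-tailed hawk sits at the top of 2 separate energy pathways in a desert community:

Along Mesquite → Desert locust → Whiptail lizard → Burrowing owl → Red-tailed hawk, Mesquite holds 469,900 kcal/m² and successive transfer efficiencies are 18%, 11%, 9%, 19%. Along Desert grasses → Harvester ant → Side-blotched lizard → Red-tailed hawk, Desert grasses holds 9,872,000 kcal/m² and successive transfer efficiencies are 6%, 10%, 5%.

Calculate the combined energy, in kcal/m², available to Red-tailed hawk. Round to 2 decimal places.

Via Mesquite: 469900 × 0.18 × 0.11 × 0.09 × 0.19 = 159.098742 kcal/m²
Via Desert grasses: 9872000 × 0.06 × 0.1 × 0.05 = 2961.6 kcal/m²
Total at Red-tailed hawk: 159.098742 + 2961.6 = 3120.698742 kcal/m²

3120.70 kcal/m²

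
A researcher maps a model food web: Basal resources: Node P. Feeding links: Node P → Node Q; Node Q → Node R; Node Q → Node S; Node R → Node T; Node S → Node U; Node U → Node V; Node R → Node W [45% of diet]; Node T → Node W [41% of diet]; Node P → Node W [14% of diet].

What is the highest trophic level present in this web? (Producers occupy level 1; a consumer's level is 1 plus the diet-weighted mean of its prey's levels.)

Node Q: 1 + 1 = 2
Node R: 1 + 2 = 3
Node S: 1 + 2 = 3
Node T: 1 + 3 = 4
Node U: 1 + 3 = 4
Node V: 1 + 4 = 5
Node W: 1 + (0.45×3 + 0.41×4 + 0.14×1) = 4.13

5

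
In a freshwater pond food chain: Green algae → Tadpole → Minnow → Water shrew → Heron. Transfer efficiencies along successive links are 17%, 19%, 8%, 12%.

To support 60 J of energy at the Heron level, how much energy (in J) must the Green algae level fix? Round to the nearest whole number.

Cumulative transfer efficiency: 0.17 × 0.19 × 0.08 × 0.12 = 0.00031008
Green algae energy = 60 / 0.00031008 = 193498 J

193498 J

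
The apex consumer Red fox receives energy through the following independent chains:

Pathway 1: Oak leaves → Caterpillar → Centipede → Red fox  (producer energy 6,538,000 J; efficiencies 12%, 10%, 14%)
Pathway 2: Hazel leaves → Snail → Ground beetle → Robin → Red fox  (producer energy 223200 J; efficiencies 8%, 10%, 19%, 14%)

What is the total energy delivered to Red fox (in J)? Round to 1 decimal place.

11031.3 J

Pathway 1: 6538000 × 0.12 × 0.1 × 0.14 = 10983.84 J
Pathway 2: 223200 × 0.08 × 0.1 × 0.19 × 0.14 = 47.49696 J
Total at Red fox: 10983.84 + 47.49696 = 11031.33696 J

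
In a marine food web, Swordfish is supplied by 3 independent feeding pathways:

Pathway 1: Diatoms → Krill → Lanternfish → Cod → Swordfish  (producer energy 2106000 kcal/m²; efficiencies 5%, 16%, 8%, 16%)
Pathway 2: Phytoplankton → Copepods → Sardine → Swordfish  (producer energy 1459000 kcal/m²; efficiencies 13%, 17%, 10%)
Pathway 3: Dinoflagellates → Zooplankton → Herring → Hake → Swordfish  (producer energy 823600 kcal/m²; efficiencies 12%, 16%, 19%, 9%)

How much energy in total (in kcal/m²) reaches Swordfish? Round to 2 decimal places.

Pathway 1: 2106000 × 0.05 × 0.16 × 0.08 × 0.16 = 215.6544 kcal/m²
Pathway 2: 1459000 × 0.13 × 0.17 × 0.1 = 3224.39 kcal/m²
Pathway 3: 823600 × 0.12 × 0.16 × 0.19 × 0.09 = 270.404352 kcal/m²
Total at Swordfish: 215.6544 + 3224.39 + 270.404352 = 3710.448752 kcal/m²

3710.45 kcal/m²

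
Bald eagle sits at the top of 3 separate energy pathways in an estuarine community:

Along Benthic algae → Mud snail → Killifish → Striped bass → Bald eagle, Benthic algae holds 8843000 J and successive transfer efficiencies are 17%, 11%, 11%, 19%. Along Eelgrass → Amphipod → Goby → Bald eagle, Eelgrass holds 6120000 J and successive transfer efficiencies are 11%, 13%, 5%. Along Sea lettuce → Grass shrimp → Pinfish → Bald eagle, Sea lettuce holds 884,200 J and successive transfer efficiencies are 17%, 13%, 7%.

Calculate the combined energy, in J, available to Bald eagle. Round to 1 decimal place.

9199.8 J

Via Benthic algae: 8843000 × 0.17 × 0.11 × 0.11 × 0.19 = 3456.10969 J
Via Eelgrass: 6120000 × 0.11 × 0.13 × 0.05 = 4375.8 J
Via Sea lettuce: 884200 × 0.17 × 0.13 × 0.07 = 1367.8574 J
Total at Bald eagle: 3456.10969 + 4375.8 + 1367.8574 = 9199.76709 J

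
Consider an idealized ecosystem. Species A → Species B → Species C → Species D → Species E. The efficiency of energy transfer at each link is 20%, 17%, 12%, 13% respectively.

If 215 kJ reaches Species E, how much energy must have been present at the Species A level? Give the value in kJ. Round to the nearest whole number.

Cumulative transfer efficiency: 0.2 × 0.17 × 0.12 × 0.13 = 0.0005304
Species A energy = 215 / 0.0005304 = 405354 kJ

405354 kJ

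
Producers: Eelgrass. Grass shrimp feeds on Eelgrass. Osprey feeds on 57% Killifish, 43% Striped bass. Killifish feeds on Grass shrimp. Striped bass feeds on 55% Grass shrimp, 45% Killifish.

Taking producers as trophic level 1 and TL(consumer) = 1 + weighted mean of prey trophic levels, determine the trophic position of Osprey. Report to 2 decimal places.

4.19

Grass shrimp: 1 + 1 = 2
Killifish: 1 + 2 = 3
Striped bass: 1 + (0.55×2 + 0.45×3) = 3.45
Osprey: 1 + (0.57×3 + 0.43×3.45) = 4.1935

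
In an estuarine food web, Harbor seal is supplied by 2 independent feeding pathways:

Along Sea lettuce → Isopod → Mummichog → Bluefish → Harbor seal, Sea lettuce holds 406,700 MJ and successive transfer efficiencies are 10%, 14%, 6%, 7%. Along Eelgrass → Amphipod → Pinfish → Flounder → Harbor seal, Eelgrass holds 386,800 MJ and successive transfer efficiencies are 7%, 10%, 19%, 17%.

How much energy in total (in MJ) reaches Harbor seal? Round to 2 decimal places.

Via Sea lettuce: 406700 × 0.1 × 0.14 × 0.06 × 0.07 = 23.91396 MJ
Via Eelgrass: 386800 × 0.07 × 0.1 × 0.19 × 0.17 = 87.45548 MJ
Total at Harbor seal: 23.91396 + 87.45548 = 111.36944 MJ

111.37 MJ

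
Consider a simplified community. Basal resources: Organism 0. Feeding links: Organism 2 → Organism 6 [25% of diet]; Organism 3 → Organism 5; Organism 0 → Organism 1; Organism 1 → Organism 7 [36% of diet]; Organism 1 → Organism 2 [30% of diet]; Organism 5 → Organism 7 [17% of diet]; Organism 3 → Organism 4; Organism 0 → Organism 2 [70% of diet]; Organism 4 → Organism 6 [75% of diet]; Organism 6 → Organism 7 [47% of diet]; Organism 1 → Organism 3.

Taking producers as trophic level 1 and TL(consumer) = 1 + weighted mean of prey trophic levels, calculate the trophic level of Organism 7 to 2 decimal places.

Organism 1: 1 + 1 = 2
Organism 2: 1 + (0.7×1 + 0.3×2) = 2.3
Organism 3: 1 + 2 = 3
Organism 4: 1 + 3 = 4
Organism 5: 1 + 3 = 4
Organism 6: 1 + (0.25×2.3 + 0.75×4) = 4.575
Organism 7: 1 + (0.47×4.575 + 0.17×4 + 0.36×2) = 4.55025

4.55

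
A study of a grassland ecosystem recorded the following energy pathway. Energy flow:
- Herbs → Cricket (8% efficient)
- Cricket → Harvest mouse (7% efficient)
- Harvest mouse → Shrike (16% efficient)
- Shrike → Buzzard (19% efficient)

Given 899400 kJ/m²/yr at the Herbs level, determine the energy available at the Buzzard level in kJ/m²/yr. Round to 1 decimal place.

Cricket: 899400 × 0.08 = 71952 kJ/m²/yr
Harvest mouse: 71952 × 0.07 = 5036.64 kJ/m²/yr
Shrike: 5036.64 × 0.16 = 805.8624 kJ/m²/yr
Buzzard: 805.8624 × 0.19 = 153.113856 kJ/m²/yr

153.1 kJ/m²/yr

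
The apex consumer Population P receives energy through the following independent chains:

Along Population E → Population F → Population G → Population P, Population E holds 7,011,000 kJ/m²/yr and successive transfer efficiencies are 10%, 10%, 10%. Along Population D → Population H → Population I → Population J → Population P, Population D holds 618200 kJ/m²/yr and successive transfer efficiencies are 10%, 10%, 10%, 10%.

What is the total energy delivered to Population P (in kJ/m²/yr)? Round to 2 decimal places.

Via Population E: 7011000 × 0.1 × 0.1 × 0.1 = 7011 kJ/m²/yr
Via Population D: 618200 × 0.1 × 0.1 × 0.1 × 0.1 = 61.82 kJ/m²/yr
Total at Population P: 7011 + 61.82 = 7072.82 kJ/m²/yr

7072.82 kJ/m²/yr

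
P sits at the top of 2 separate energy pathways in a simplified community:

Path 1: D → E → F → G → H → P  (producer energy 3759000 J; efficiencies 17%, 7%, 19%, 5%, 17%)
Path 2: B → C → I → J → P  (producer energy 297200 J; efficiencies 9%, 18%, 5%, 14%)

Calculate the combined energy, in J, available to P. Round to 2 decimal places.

Path 1: 3759000 × 0.17 × 0.07 × 0.19 × 0.05 × 0.17 = 72.2423415 J
Path 2: 297200 × 0.09 × 0.18 × 0.05 × 0.14 = 33.70248 J
Total at P: 72.2423415 + 33.70248 = 105.9448215 J

105.94 J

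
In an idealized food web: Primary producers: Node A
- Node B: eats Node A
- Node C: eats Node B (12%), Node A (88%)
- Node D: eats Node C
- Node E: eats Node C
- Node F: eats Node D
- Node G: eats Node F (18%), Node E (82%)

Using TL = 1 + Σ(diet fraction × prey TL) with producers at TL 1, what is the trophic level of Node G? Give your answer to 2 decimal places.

4.30

Node B: 1 + 1 = 2
Node C: 1 + (0.12×2 + 0.88×1) = 2.12
Node D: 1 + 2.12 = 3.12
Node E: 1 + 2.12 = 3.12
Node F: 1 + 3.12 = 4.12
Node G: 1 + (0.18×4.12 + 0.82×3.12) = 4.3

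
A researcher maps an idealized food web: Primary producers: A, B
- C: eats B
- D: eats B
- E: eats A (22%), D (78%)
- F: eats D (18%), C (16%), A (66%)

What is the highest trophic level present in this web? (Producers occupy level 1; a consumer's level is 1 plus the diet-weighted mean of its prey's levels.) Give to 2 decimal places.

2.78

C: 1 + 1 = 2
D: 1 + 1 = 2
E: 1 + (0.22×1 + 0.78×2) = 2.78
F: 1 + (0.18×2 + 0.16×2 + 0.66×1) = 2.34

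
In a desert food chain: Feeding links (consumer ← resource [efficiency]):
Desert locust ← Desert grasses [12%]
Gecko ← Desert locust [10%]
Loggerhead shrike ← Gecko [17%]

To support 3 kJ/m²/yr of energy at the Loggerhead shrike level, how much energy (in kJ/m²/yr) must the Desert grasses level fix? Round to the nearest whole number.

1471 kJ/m²/yr

Cumulative transfer efficiency: 0.12 × 0.1 × 0.17 = 0.00204
Desert grasses energy = 3 / 0.00204 = 1471 kJ/m²/yr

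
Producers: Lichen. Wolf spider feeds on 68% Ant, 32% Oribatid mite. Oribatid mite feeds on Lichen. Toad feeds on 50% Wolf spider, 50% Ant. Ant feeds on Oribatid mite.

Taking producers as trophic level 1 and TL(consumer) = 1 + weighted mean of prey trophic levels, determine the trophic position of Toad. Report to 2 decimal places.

4.34

Oribatid mite: 1 + 1 = 2
Ant: 1 + 2 = 3
Wolf spider: 1 + (0.68×3 + 0.32×2) = 3.68
Toad: 1 + (0.5×3.68 + 0.5×3) = 4.34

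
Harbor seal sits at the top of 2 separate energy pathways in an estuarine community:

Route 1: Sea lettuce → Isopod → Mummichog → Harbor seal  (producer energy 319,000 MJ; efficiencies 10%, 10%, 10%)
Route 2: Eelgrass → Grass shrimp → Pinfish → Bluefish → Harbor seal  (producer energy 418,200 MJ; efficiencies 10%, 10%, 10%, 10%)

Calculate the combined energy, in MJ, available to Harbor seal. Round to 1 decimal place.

Route 1: 319000 × 0.1 × 0.1 × 0.1 = 319 MJ
Route 2: 418200 × 0.1 × 0.1 × 0.1 × 0.1 = 41.82 MJ
Total at Harbor seal: 319 + 41.82 = 360.82 MJ

360.8 MJ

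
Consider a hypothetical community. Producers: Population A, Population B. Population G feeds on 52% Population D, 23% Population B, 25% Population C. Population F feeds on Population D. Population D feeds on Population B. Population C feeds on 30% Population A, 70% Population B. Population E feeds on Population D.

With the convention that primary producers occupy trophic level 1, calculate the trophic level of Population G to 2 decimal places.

Population C: 1 + (0.3×1 + 0.7×1) = 2
Population D: 1 + 1 = 2
Population E: 1 + 2 = 3
Population F: 1 + 2 = 3
Population G: 1 + (0.52×2 + 0.23×1 + 0.25×2) = 2.77

2.77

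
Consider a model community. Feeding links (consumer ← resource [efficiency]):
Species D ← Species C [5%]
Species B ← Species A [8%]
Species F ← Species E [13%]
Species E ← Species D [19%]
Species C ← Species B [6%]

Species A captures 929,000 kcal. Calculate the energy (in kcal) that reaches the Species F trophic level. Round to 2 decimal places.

Species B: 929000 × 0.08 = 74320 kcal
Species C: 74320 × 0.06 = 4459.2 kcal
Species D: 4459.2 × 0.05 = 222.96 kcal
Species E: 222.96 × 0.19 = 42.3624 kcal
Species F: 42.3624 × 0.13 = 5.507112 kcal

5.51 kcal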